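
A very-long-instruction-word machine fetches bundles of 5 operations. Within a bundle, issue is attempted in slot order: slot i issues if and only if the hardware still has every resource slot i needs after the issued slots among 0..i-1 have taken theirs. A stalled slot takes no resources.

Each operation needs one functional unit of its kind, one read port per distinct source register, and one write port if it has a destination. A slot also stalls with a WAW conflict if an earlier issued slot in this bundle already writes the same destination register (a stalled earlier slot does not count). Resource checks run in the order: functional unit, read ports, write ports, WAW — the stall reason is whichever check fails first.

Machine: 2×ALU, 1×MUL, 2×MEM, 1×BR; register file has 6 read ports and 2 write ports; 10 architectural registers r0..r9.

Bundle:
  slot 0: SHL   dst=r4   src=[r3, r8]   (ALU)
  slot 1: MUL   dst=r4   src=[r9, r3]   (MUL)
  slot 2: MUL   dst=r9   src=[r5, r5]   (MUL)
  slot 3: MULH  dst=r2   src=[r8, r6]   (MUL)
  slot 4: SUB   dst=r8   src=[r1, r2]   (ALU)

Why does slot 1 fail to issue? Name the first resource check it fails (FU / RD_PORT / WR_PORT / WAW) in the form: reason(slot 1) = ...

(0) want 1×ALU +2rd +1wr — yes → AL1|MU1|ME2|BR1|rd4|wr1
(1) want 1×MUL +2rd +1wr — WAW → AL1|MU1|ME2|BR1|rd4|wr1
(2) want 1×MUL +1rd +1wr — yes → AL1|MU0|ME2|BR1|rd3|wr0
(3) want 1×MUL +2rd +1wr — FU → AL1|MU0|ME2|BR1|rd3|wr0
(4) want 1×ALU +2rd +1wr — WR_PORT → AL1|MU0|ME2|BR1|rd3|wr0

reason(slot 1) = WAW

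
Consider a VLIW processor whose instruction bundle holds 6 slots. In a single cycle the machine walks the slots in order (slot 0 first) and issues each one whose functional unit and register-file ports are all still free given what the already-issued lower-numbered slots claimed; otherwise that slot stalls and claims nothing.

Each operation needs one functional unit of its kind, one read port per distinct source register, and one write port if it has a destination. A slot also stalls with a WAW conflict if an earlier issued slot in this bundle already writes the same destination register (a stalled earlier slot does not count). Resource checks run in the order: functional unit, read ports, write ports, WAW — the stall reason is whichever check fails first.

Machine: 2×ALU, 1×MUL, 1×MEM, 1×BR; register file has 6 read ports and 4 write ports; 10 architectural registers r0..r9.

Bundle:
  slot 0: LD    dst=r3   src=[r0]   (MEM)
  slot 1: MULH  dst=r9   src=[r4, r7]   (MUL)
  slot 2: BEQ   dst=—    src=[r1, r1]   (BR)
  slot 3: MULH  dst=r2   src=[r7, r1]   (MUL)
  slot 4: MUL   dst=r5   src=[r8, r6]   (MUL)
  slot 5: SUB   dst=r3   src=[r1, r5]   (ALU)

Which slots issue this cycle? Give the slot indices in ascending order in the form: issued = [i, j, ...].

[0] MEM needs rd=1 wr=1: ok; after: ALU=2 MUL=1 MEM=0 BR=1, R=5, W=3
[1] MUL needs rd=2 wr=1: ok; after: ALU=2 MUL=0 MEM=0 BR=1, R=3, W=2
[2] BR needs rd=1 wr=0: ok; after: ALU=2 MUL=0 MEM=0 BR=0, R=2, W=2
[3] MUL needs rd=2 wr=1: FU; after: ALU=2 MUL=0 MEM=0 BR=0, R=2, W=2
[4] MUL needs rd=2 wr=1: FU; after: ALU=2 MUL=0 MEM=0 BR=0, R=2, W=2
[5] ALU needs rd=2 wr=1: WAW; after: ALU=2 MUL=0 MEM=0 BR=0, R=2, W=2

issued = [0, 1, 2]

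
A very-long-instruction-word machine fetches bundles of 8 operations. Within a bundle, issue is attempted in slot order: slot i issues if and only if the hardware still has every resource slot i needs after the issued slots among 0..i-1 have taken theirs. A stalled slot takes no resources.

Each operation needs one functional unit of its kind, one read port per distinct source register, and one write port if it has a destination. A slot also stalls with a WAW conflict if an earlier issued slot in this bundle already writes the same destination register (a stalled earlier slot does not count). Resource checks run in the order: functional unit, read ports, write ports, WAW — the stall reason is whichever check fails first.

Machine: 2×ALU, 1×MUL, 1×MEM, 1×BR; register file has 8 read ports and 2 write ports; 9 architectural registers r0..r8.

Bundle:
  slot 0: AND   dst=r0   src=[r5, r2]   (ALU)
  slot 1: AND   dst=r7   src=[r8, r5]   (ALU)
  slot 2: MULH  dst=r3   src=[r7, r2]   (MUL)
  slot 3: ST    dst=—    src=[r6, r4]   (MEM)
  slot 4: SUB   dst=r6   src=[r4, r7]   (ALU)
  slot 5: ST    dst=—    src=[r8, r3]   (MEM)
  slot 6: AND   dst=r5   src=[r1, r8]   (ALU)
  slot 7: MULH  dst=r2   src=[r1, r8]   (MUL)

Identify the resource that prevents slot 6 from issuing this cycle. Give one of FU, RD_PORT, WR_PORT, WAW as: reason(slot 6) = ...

slot 0 (ALU): ISSUE — free A1,Mu1,Ld1,B1 rp6 wp1
slot 1 (ALU): ISSUE — free A0,Mu1,Ld1,B1 rp4 wp0
slot 2 (MUL): stall WR_PORT — free A0,Mu1,Ld1,B1 rp4 wp0
slot 3 (MEM): ISSUE — free A0,Mu1,Ld0,B1 rp2 wp0
slot 4 (ALU): stall FU — free A0,Mu1,Ld0,B1 rp2 wp0
slot 5 (MEM): stall FU — free A0,Mu1,Ld0,B1 rp2 wp0
slot 6 (ALU): stall FU — free A0,Mu1,Ld0,B1 rp2 wp0
slot 7 (MUL): stall WR_PORT — free A0,Mu1,Ld0,B1 rp2 wp0

reason(slot 6) = FU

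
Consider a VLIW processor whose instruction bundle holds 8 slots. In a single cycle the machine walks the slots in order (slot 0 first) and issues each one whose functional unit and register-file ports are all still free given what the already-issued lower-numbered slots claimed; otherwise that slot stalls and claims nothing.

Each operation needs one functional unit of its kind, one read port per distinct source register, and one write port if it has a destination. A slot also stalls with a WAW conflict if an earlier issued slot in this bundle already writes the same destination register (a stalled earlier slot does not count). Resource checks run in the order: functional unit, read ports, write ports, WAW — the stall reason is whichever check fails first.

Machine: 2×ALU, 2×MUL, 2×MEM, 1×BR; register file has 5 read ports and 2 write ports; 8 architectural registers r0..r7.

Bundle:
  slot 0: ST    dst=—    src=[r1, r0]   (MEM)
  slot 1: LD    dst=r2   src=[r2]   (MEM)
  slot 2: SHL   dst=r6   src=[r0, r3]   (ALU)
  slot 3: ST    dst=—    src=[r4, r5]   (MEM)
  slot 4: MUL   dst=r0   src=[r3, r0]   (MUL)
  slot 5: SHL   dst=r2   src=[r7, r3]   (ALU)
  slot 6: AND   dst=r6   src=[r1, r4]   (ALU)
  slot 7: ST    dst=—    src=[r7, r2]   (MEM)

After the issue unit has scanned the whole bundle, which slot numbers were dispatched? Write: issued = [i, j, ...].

issued = [0, 1, 2]

  0. MEM ⇒ go  {2A/2Mu/1Ld/1B | 3r 2w}
  1. MEM→r2 ⇒ go  {2A/2Mu/0Ld/1B | 2r 1w}
  2. ALU→r6 ⇒ go  {1A/2Mu/0Ld/1B | 0r 0w}
  3. MEM ⇒ no(FU)  {1A/2Mu/0Ld/1B | 0r 0w}
  4. MUL→r0 ⇒ no(RD_PORT)  {1A/2Mu/0Ld/1B | 0r 0w}
  5. ALU→r2 ⇒ no(RD_PORT)  {1A/2Mu/0Ld/1B | 0r 0w}
  6. ALU→r6 ⇒ no(RD_PORT)  {1A/2Mu/0Ld/1B | 0r 0w}
  7. MEM ⇒ no(FU)  {1A/2Mu/0Ld/1B | 0r 0w}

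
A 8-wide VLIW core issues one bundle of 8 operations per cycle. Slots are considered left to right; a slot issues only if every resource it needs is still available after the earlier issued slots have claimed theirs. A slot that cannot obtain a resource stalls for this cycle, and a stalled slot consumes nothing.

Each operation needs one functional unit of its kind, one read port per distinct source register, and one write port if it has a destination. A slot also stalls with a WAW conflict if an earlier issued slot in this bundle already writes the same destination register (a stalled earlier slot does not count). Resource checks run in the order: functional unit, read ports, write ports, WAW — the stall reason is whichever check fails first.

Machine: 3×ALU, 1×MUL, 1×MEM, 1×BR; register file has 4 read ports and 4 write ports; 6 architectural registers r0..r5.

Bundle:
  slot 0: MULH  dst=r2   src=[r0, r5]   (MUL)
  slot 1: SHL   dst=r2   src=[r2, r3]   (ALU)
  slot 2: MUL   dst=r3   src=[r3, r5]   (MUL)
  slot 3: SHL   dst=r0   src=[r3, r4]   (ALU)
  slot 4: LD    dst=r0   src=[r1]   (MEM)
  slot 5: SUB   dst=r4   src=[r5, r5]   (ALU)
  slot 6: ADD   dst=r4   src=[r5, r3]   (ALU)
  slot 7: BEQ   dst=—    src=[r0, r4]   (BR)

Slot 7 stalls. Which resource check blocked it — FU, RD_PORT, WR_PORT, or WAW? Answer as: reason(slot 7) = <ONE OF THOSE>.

  0. MUL→r2 ⇒ go  {3A/0Mu/1Ld/1B | 2r 3w}
  1. ALU→r2 ⇒ no(WAW)  {3A/0Mu/1Ld/1B | 2r 3w}
  2. MUL→r3 ⇒ no(FU)  {3A/0Mu/1Ld/1B | 2r 3w}
  3. ALU→r0 ⇒ go  {2A/0Mu/1Ld/1B | 0r 2w}
  4. MEM→r0 ⇒ no(RD_PORT)  {2A/0Mu/1Ld/1B | 0r 2w}
  5. ALU→r4 ⇒ no(RD_PORT)  {2A/0Mu/1Ld/1B | 0r 2w}
  6. ALU→r4 ⇒ no(RD_PORT)  {2A/0Mu/1Ld/1B | 0r 2w}
  7. BR ⇒ no(RD_PORT)  {2A/0Mu/1Ld/1B | 0r 2w}

reason(slot 7) = RD_PORT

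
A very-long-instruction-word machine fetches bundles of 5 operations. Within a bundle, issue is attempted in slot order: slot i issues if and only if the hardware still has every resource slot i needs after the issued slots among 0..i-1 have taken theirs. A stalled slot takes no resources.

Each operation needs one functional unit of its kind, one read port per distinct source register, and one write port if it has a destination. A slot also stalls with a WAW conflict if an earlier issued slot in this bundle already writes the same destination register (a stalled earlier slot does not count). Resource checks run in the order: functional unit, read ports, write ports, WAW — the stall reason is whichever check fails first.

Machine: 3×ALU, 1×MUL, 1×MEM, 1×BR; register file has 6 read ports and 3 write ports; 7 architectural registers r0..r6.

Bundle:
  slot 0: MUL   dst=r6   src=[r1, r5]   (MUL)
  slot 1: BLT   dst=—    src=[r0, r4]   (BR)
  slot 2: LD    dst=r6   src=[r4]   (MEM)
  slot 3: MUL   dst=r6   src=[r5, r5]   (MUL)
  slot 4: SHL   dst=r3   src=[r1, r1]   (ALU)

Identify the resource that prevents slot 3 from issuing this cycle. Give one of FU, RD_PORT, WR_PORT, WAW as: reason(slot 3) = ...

reason(slot 3) = FU

slot 0 (MUL): ISSUE — free A3,Mu0,Ld1,B1 rp4 wp2
slot 1 (BR): ISSUE — free A3,Mu0,Ld1,B0 rp2 wp2
slot 2 (MEM): stall WAW — free A3,Mu0,Ld1,B0 rp2 wp2
slot 3 (MUL): stall FU — free A3,Mu0,Ld1,B0 rp2 wp2
slot 4 (ALU): ISSUE — free A2,Mu0,Ld1,B0 rp1 wp1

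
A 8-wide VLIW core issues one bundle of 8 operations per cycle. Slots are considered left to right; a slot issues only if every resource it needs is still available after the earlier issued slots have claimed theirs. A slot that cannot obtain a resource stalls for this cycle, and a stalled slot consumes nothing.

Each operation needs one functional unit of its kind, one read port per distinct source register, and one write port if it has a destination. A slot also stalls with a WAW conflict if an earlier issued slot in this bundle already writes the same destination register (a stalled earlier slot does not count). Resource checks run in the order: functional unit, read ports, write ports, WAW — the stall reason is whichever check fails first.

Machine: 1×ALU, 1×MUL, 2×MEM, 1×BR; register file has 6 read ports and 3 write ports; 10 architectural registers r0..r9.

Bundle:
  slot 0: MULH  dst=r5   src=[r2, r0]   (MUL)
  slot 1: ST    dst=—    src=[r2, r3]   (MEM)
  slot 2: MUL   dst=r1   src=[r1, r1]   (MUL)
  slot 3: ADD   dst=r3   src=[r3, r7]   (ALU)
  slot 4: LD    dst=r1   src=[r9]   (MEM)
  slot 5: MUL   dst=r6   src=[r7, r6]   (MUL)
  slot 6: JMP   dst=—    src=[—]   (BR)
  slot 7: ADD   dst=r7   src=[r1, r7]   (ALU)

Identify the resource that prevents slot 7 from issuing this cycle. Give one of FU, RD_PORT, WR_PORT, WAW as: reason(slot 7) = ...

#0 MUL src=r2,r0 dispatched  <A:1 Mu:0 Ld:2 B:1 rd:4 wr:2>
#1 MEM src=r2,r3 dispatched  <A:1 Mu:0 Ld:1 B:1 rd:2 wr:2>
#2 MUL src=r1,r1 held:FU  <A:1 Mu:0 Ld:1 B:1 rd:2 wr:2>
#3 ALU src=r3,r7 dispatched  <A:0 Mu:0 Ld:1 B:1 rd:0 wr:1>
#4 MEM src=r9 held:RD_PORT  <A:0 Mu:0 Ld:1 B:1 rd:0 wr:1>
#5 MUL src=r7,r6 held:FU  <A:0 Mu:0 Ld:1 B:1 rd:0 wr:1>
#6 BR src=- dispatched  <A:0 Mu:0 Ld:1 B:0 rd:0 wr:1>
#7 ALU src=r1,r7 held:FU  <A:0 Mu:0 Ld:1 B:0 rd:0 wr:1>

reason(slot 7) = FU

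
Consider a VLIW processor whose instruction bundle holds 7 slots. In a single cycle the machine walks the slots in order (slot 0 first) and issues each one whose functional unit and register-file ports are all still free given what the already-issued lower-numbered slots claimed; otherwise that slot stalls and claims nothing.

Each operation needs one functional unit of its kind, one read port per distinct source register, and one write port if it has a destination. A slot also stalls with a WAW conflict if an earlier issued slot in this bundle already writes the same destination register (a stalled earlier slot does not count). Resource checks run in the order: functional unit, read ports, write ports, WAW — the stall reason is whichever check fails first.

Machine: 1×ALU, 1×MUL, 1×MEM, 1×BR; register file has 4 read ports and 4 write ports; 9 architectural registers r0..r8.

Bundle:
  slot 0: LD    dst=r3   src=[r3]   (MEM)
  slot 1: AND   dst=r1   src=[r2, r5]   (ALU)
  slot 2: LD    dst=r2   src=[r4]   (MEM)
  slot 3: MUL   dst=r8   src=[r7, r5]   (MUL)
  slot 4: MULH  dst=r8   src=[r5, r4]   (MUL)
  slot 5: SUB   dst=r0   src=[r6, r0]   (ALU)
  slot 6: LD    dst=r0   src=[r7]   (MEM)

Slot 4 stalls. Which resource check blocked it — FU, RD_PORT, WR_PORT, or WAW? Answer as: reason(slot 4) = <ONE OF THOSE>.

reason(slot 4) = RD_PORT

slot 0 (MEM): ISSUE — free A1,Mu1,Ld0,B1 rp3 wp3
slot 1 (ALU): ISSUE — free A0,Mu1,Ld0,B1 rp1 wp2
slot 2 (MEM): stall FU — free A0,Mu1,Ld0,B1 rp1 wp2
slot 3 (MUL): stall RD_PORT — free A0,Mu1,Ld0,B1 rp1 wp2
slot 4 (MUL): stall RD_PORT — free A0,Mu1,Ld0,B1 rp1 wp2
slot 5 (ALU): stall FU — free A0,Mu1,Ld0,B1 rp1 wp2
slot 6 (MEM): stall FU — free A0,Mu1,Ld0,B1 rp1 wp2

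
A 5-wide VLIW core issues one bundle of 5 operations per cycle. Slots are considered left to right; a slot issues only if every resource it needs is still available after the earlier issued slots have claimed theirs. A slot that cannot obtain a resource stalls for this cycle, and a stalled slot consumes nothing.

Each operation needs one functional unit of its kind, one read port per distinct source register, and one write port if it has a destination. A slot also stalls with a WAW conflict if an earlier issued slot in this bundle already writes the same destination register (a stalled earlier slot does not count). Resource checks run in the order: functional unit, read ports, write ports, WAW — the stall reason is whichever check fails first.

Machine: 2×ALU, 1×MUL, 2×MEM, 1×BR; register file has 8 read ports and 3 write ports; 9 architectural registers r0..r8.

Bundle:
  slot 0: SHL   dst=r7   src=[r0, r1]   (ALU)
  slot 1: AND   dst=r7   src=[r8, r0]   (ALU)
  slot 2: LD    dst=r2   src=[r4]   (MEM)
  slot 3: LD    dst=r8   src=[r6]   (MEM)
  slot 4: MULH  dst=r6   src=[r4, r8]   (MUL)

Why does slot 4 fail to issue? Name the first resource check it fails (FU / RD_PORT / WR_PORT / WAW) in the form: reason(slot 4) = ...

[0] ALU needs rd=2 wr=1: ok; after: ALU=1 MUL=1 MEM=2 BR=1, R=6, W=2
[1] ALU needs rd=2 wr=1: WAW; after: ALU=1 MUL=1 MEM=2 BR=1, R=6, W=2
[2] MEM needs rd=1 wr=1: ok; after: ALU=1 MUL=1 MEM=1 BR=1, R=5, W=1
[3] MEM needs rd=1 wr=1: ok; after: ALU=1 MUL=1 MEM=0 BR=1, R=4, W=0
[4] MUL needs rd=2 wr=1: WR_PORT; after: ALU=1 MUL=1 MEM=0 BR=1, R=4, W=0

reason(slot 4) = WR_PORT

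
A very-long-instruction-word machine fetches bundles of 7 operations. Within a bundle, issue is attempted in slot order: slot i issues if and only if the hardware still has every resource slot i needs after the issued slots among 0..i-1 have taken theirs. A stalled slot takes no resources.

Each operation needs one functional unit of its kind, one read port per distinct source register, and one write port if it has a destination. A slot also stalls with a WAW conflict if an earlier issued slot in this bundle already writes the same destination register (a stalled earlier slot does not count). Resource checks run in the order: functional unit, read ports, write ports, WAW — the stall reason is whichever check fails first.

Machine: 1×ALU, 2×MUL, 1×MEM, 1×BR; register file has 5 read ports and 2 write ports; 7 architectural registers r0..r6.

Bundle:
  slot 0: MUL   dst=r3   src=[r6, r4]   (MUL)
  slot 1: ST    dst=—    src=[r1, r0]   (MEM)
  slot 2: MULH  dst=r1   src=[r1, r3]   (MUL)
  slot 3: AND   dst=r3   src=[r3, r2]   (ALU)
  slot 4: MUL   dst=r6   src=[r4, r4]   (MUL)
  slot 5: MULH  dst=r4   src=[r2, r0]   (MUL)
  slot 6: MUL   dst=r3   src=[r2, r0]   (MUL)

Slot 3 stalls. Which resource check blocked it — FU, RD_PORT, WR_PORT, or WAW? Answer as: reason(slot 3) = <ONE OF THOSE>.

  0. MUL→r3 ⇒ go  {1A/1Mu/1Ld/1B | 3r 1w}
  1. MEM ⇒ go  {1A/1Mu/0Ld/1B | 1r 1w}
  2. MUL→r1 ⇒ no(RD_PORT)  {1A/1Mu/0Ld/1B | 1r 1w}
  3. ALU→r3 ⇒ no(RD_PORT)  {1A/1Mu/0Ld/1B | 1r 1w}
  4. MUL→r6 ⇒ go  {1A/0Mu/0Ld/1B | 0r 0w}
  5. MUL→r4 ⇒ no(FU)  {1A/0Mu/0Ld/1B | 0r 0w}
  6. MUL→r3 ⇒ no(FU)  {1A/0Mu/0Ld/1B | 0r 0w}

reason(slot 3) = RD_PORT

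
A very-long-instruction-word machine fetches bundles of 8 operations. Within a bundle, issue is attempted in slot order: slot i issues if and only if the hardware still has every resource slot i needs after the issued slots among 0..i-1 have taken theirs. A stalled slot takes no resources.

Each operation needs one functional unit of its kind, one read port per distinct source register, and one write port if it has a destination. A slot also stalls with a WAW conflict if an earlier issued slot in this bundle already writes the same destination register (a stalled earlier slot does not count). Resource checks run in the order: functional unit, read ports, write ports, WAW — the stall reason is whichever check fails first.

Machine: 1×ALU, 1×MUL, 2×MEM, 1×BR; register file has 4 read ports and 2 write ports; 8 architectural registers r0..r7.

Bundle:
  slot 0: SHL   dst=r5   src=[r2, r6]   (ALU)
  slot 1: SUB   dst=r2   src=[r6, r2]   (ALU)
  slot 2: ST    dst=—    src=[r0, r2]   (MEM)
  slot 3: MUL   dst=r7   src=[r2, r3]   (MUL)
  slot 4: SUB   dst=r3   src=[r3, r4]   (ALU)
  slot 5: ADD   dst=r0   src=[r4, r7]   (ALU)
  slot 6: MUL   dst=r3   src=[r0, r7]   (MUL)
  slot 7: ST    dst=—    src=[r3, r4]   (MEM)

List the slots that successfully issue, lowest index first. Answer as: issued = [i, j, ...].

#0 ALU src=r2,r6 dispatched  <A:0 Mu:1 Ld:2 B:1 rd:2 wr:1>
#1 ALU src=r6,r2 held:FU  <A:0 Mu:1 Ld:2 B:1 rd:2 wr:1>
#2 MEM src=r0,r2 dispatched  <A:0 Mu:1 Ld:1 B:1 rd:0 wr:1>
#3 MUL src=r2,r3 held:RD_PORT  <A:0 Mu:1 Ld:1 B:1 rd:0 wr:1>
#4 ALU src=r3,r4 held:FU  <A:0 Mu:1 Ld:1 B:1 rd:0 wr:1>
#5 ALU src=r4,r7 held:FU  <A:0 Mu:1 Ld:1 B:1 rd:0 wr:1>
#6 MUL src=r0,r7 held:RD_PORT  <A:0 Mu:1 Ld:1 B:1 rd:0 wr:1>
#7 MEM src=r3,r4 held:RD_PORT  <A:0 Mu:1 Ld:1 B:1 rd:0 wr:1>

issued = [0, 2]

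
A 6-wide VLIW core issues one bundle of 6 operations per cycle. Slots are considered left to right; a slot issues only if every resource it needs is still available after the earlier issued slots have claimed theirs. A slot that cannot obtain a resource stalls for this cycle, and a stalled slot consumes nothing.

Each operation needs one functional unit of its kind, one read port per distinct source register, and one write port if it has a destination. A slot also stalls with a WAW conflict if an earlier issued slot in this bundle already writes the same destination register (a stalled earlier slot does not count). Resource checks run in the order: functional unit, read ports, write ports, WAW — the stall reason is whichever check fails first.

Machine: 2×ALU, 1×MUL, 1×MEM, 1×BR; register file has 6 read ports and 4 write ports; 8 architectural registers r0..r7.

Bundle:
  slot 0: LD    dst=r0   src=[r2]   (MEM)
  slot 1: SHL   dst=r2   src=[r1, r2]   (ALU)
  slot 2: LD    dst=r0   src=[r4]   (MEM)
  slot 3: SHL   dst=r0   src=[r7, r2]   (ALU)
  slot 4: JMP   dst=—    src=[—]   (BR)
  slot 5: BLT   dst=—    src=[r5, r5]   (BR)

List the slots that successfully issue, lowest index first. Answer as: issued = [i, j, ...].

issued = [0, 1, 4]

[0] MEM needs rd=1 wr=1: ok; after: ALU=2 MUL=1 MEM=0 BR=1, R=5, W=3
[1] ALU needs rd=2 wr=1: ok; after: ALU=1 MUL=1 MEM=0 BR=1, R=3, W=2
[2] MEM needs rd=1 wr=1: FU; after: ALU=1 MUL=1 MEM=0 BR=1, R=3, W=2
[3] ALU needs rd=2 wr=1: WAW; after: ALU=1 MUL=1 MEM=0 BR=1, R=3, W=2
[4] BR needs rd=0 wr=0: ok; after: ALU=1 MUL=1 MEM=0 BR=0, R=3, W=2
[5] BR needs rd=1 wr=0: FU; after: ALU=1 MUL=1 MEM=0 BR=0, R=3, W=2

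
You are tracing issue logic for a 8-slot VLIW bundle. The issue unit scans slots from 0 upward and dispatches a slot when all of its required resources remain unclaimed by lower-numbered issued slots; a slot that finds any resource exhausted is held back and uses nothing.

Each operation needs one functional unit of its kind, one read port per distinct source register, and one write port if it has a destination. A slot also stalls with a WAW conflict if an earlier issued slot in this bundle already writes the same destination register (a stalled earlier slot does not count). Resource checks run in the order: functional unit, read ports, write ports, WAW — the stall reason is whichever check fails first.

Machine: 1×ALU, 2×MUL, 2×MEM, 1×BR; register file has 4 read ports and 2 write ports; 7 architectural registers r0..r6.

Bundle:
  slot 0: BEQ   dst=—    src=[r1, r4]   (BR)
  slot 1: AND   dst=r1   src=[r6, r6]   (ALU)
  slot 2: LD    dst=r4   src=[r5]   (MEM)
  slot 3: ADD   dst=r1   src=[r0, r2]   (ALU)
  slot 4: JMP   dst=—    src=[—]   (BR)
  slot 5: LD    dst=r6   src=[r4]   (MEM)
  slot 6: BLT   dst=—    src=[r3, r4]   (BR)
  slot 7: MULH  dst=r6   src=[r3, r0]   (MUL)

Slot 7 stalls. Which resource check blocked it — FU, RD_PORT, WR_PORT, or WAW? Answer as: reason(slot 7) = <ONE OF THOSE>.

[0] BR needs rd=2 wr=0: ok; after: ALU=1 MUL=2 MEM=2 BR=0, R=2, W=2
[1] ALU needs rd=1 wr=1: ok; after: ALU=0 MUL=2 MEM=2 BR=0, R=1, W=1
[2] MEM needs rd=1 wr=1: ok; after: ALU=0 MUL=2 MEM=1 BR=0, R=0, W=0
[3] ALU needs rd=2 wr=1: FU; after: ALU=0 MUL=2 MEM=1 BR=0, R=0, W=0
[4] BR needs rd=0 wr=0: FU; after: ALU=0 MUL=2 MEM=1 BR=0, R=0, W=0
[5] MEM needs rd=1 wr=1: RD_PORT; after: ALU=0 MUL=2 MEM=1 BR=0, R=0, W=0
[6] BR needs rd=2 wr=0: FU; after: ALU=0 MUL=2 MEM=1 BR=0, R=0, W=0
[7] MUL needs rd=2 wr=1: RD_PORT; after: ALU=0 MUL=2 MEM=1 BR=0, R=0, W=0

reason(slot 7) = RD_PORT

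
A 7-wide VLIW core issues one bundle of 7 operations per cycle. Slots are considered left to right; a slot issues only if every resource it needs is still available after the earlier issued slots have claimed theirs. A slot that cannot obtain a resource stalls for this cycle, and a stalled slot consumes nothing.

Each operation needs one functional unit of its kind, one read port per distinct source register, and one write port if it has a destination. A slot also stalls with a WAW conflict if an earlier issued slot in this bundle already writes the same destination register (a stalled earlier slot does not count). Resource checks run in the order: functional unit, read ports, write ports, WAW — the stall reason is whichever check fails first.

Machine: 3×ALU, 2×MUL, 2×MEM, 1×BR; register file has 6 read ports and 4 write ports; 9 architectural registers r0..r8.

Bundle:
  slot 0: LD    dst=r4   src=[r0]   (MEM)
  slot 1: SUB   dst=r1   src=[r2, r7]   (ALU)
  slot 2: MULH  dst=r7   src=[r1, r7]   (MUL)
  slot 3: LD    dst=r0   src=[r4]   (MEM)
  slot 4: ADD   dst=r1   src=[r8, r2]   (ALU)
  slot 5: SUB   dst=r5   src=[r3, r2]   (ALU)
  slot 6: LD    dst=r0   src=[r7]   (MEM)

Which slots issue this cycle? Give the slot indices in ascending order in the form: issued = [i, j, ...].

issued = [0, 1, 2, 3]

[0] MEM needs rd=1 wr=1: ok; after: ALU=3 MUL=2 MEM=1 BR=1, R=5, W=3
[1] ALU needs rd=2 wr=1: ok; after: ALU=2 MUL=2 MEM=1 BR=1, R=3, W=2
[2] MUL needs rd=2 wr=1: ok; after: ALU=2 MUL=1 MEM=1 BR=1, R=1, W=1
[3] MEM needs rd=1 wr=1: ok; after: ALU=2 MUL=1 MEM=0 BR=1, R=0, W=0
[4] ALU needs rd=2 wr=1: RD_PORT; after: ALU=2 MUL=1 MEM=0 BR=1, R=0, W=0
[5] ALU needs rd=2 wr=1: RD_PORT; after: ALU=2 MUL=1 MEM=0 BR=1, R=0, W=0
[6] MEM needs rd=1 wr=1: FU; after: ALU=2 MUL=1 MEM=0 BR=1, R=0, W=0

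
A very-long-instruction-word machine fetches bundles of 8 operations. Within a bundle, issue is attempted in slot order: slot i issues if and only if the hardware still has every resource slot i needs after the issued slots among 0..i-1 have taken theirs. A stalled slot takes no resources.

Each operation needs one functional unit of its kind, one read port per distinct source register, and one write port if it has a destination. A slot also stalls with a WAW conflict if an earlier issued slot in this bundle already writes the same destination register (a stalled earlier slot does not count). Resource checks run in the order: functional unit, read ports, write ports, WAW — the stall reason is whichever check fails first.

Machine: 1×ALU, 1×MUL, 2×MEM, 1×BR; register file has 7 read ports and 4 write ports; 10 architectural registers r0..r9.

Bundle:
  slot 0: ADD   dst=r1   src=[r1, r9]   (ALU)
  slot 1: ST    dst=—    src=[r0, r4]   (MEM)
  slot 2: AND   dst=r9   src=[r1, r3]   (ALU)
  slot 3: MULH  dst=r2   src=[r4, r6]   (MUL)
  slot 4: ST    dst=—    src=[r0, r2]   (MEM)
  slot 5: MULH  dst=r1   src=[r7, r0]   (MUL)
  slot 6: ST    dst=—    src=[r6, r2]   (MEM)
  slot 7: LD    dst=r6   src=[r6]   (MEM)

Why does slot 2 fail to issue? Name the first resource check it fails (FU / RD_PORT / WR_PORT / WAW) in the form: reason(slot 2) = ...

slot 0 (ALU): ISSUE — free A0,Mu1,Ld2,B1 rp5 wp3
slot 1 (MEM): ISSUE — free A0,Mu1,Ld1,B1 rp3 wp3
slot 2 (ALU): stall FU — free A0,Mu1,Ld1,B1 rp3 wp3
slot 3 (MUL): ISSUE — free A0,Mu0,Ld1,B1 rp1 wp2
slot 4 (MEM): stall RD_PORT — free A0,Mu0,Ld1,B1 rp1 wp2
slot 5 (MUL): stall FU — free A0,Mu0,Ld1,B1 rp1 wp2
slot 6 (MEM): stall RD_PORT — free A0,Mu0,Ld1,B1 rp1 wp2
slot 7 (MEM): ISSUE — free A0,Mu0,Ld0,B1 rp0 wp1

reason(slot 2) = FU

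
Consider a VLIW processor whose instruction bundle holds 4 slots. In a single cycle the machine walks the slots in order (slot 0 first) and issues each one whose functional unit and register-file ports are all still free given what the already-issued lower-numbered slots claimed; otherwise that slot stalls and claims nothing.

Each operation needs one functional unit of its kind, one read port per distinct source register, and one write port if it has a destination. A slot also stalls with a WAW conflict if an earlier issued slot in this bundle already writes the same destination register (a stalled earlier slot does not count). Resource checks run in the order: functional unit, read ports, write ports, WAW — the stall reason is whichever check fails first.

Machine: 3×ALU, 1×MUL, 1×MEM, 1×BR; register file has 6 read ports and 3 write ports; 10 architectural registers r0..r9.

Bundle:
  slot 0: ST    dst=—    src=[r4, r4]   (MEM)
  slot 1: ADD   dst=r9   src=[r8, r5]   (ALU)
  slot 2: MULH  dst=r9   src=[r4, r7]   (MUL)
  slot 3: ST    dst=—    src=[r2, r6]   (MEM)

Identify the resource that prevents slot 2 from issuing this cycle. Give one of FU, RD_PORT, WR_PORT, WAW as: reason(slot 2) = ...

reason(slot 2) = WAW

slot 0 (MEM): ISSUE — free A3,Mu1,Ld0,B1 rp5 wp3
slot 1 (ALU): ISSUE — free A2,Mu1,Ld0,B1 rp3 wp2
slot 2 (MUL): stall WAW — free A2,Mu1,Ld0,B1 rp3 wp2
slot 3 (MEM): stall FU — free A2,Mu1,Ld0,B1 rp3 wp2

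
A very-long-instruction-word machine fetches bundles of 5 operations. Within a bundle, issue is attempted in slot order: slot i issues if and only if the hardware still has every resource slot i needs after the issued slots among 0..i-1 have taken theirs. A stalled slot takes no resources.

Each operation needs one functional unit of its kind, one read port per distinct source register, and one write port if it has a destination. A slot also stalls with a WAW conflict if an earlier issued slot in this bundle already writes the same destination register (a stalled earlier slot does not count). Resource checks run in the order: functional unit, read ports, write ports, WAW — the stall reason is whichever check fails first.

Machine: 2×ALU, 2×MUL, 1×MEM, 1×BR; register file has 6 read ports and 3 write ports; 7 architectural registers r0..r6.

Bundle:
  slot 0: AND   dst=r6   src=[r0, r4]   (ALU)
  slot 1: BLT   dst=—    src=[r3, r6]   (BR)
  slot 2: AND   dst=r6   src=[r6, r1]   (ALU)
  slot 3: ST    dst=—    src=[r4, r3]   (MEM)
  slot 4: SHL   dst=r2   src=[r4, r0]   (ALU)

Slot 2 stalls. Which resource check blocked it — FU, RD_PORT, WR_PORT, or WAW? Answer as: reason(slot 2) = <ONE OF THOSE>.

reason(slot 2) = WAW

  0. ALU→r6 ⇒ go  {1A/2Mu/1Ld/1B | 4r 2w}
  1. BR ⇒ go  {1A/2Mu/1Ld/0B | 2r 2w}
  2. ALU→r6 ⇒ no(WAW)  {1A/2Mu/1Ld/0B | 2r 2w}
  3. MEM ⇒ go  {1A/2Mu/0Ld/0B | 0r 2w}
  4. ALU→r2 ⇒ no(RD_PORT)  {1A/2Mu/0Ld/0B | 0r 2w}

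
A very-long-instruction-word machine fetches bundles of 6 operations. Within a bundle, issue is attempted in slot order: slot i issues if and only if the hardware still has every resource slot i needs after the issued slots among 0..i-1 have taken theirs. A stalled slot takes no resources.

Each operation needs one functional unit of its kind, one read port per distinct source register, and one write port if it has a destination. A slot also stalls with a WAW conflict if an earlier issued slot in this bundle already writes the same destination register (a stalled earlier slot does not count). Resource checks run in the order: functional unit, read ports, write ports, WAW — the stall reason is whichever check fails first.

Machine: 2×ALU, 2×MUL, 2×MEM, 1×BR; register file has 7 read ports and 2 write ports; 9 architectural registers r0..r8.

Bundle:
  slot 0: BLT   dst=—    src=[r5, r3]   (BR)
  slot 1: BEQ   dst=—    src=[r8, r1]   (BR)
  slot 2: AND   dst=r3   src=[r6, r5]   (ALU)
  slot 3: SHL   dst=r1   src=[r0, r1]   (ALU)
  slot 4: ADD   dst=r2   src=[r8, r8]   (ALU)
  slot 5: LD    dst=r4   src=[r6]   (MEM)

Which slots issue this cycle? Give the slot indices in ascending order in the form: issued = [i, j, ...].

  0. BR ⇒ go  {2A/2Mu/2Ld/0B | 5r 2w}
  1. BR ⇒ no(FU)  {2A/2Mu/2Ld/0B | 5r 2w}
  2. ALU→r3 ⇒ go  {1A/2Mu/2Ld/0B | 3r 1w}
  3. ALU→r1 ⇒ go  {0A/2Mu/2Ld/0B | 1r 0w}
  4. ALU→r2 ⇒ no(FU)  {0A/2Mu/2Ld/0B | 1r 0w}
  5. MEM→r4 ⇒ no(WR_PORT)  {0A/2Mu/2Ld/0B | 1r 0w}

issued = [0, 2, 3]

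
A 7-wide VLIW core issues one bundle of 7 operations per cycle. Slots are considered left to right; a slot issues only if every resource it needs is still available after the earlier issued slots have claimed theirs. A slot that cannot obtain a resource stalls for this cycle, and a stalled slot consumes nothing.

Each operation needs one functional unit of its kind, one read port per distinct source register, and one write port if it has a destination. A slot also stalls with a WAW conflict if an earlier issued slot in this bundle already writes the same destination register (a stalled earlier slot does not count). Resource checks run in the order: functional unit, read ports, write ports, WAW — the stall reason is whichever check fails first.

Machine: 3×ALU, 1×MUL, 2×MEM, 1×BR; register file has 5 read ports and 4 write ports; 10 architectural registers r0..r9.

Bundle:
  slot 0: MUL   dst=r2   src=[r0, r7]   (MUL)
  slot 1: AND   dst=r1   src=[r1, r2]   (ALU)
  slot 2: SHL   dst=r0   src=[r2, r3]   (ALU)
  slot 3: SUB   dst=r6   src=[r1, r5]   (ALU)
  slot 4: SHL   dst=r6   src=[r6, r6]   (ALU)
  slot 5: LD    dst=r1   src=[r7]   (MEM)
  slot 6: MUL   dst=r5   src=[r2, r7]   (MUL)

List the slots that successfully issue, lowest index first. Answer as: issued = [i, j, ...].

#0 MUL src=r0,r7 dispatched  <A:3 Mu:0 Ld:2 B:1 rd:3 wr:3>
#1 ALU src=r1,r2 dispatched  <A:2 Mu:0 Ld:2 B:1 rd:1 wr:2>
#2 ALU src=r2,r3 held:RD_PORT  <A:2 Mu:0 Ld:2 B:1 rd:1 wr:2>
#3 ALU src=r1,r5 held:RD_PORT  <A:2 Mu:0 Ld:2 B:1 rd:1 wr:2>
#4 ALU src=r6,r6 dispatched  <A:1 Mu:0 Ld:2 B:1 rd:0 wr:1>
#5 MEM src=r7 held:RD_PORT  <A:1 Mu:0 Ld:2 B:1 rd:0 wr:1>
#6 MUL src=r2,r7 held:FU  <A:1 Mu:0 Ld:2 B:1 rd:0 wr:1>

issued = [0, 1, 4]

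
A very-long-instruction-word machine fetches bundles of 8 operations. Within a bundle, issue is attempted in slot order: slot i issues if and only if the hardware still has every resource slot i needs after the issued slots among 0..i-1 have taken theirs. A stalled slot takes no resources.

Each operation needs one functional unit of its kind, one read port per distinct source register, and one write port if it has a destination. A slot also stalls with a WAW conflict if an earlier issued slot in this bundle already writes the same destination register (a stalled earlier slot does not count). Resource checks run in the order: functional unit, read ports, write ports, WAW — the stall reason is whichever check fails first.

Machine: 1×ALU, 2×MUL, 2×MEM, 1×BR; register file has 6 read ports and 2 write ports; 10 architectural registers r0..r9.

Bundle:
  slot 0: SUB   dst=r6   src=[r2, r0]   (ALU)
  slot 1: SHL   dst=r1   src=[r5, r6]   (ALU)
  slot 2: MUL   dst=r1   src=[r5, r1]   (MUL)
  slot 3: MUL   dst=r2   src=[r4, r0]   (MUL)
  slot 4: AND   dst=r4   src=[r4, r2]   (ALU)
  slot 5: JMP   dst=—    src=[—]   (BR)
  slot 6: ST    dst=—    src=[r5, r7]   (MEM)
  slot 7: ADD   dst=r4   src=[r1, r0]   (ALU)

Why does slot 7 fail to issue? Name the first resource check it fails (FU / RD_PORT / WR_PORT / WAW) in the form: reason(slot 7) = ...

#0 ALU src=r2,r0 dispatched  <A:0 Mu:2 Ld:2 B:1 rd:4 wr:1>
#1 ALU src=r5,r6 held:FU  <A:0 Mu:2 Ld:2 B:1 rd:4 wr:1>
#2 MUL src=r5,r1 dispatched  <A:0 Mu:1 Ld:2 B:1 rd:2 wr:0>
#3 MUL src=r4,r0 held:WR_PORT  <A:0 Mu:1 Ld:2 B:1 rd:2 wr:0>
#4 ALU src=r4,r2 held:FU  <A:0 Mu:1 Ld:2 B:1 rd:2 wr:0>
#5 BR src=- dispatched  <A:0 Mu:1 Ld:2 B:0 rd:2 wr:0>
#6 MEM src=r5,r7 dispatched  <A:0 Mu:1 Ld:1 B:0 rd:0 wr:0>
#7 ALU src=r1,r0 held:FU  <A:0 Mu:1 Ld:1 B:0 rd:0 wr:0>

reason(slot 7) = FU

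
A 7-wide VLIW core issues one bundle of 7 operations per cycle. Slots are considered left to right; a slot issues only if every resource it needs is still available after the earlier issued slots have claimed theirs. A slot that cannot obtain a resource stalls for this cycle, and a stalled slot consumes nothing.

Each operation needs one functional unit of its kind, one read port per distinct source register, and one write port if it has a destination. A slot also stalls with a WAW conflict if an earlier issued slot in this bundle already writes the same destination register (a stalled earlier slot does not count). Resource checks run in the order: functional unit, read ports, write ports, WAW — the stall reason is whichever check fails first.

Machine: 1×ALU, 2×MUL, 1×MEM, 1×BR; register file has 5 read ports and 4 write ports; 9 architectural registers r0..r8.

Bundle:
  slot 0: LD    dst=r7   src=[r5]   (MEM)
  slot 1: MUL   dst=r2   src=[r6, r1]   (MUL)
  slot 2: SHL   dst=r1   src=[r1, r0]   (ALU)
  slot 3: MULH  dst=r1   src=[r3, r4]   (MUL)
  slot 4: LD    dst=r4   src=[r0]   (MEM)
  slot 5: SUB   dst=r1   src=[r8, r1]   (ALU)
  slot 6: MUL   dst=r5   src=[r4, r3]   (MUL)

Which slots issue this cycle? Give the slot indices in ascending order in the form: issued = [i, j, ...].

slot 0 (MEM): ISSUE — free A1,Mu2,Ld0,B1 rp4 wp3
slot 1 (MUL): ISSUE — free A1,Mu1,Ld0,B1 rp2 wp2
slot 2 (ALU): ISSUE — free A0,Mu1,Ld0,B1 rp0 wp1
slot 3 (MUL): stall RD_PORT — free A0,Mu1,Ld0,B1 rp0 wp1
slot 4 (MEM): stall FU — free A0,Mu1,Ld0,B1 rp0 wp1
slot 5 (ALU): stall FU — free A0,Mu1,Ld0,B1 rp0 wp1
slot 6 (MUL): stall RD_PORT — free A0,Mu1,Ld0,B1 rp0 wp1

issued = [0, 1, 2]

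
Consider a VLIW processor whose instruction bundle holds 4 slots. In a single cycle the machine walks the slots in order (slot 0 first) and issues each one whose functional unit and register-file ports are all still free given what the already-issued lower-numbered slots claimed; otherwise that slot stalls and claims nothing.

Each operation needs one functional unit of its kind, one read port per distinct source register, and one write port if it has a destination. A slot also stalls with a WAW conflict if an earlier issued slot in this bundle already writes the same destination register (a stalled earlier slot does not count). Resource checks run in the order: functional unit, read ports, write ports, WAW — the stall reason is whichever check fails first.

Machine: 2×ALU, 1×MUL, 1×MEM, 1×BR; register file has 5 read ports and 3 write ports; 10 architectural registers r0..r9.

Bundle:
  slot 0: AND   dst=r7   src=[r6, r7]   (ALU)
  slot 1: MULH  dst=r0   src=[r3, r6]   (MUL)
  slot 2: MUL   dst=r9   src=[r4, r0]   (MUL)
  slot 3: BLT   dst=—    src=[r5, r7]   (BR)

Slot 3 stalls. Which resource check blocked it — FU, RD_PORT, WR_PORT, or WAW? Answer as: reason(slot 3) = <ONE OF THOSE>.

(0) want 1×ALU +2rd +1wr — yes → AL1|MU1|ME1|BR1|rd3|wr2
(1) want 1×MUL +2rd +1wr — yes → AL1|MU0|ME1|BR1|rd1|wr1
(2) want 1×MUL +2rd +1wr — FU → AL1|MU0|ME1|BR1|rd1|wr1
(3) want 1×BR +2rd +0wr — RD_PORT → AL1|MU0|ME1|BR1|rd1|wr1

reason(slot 3) = RD_PORT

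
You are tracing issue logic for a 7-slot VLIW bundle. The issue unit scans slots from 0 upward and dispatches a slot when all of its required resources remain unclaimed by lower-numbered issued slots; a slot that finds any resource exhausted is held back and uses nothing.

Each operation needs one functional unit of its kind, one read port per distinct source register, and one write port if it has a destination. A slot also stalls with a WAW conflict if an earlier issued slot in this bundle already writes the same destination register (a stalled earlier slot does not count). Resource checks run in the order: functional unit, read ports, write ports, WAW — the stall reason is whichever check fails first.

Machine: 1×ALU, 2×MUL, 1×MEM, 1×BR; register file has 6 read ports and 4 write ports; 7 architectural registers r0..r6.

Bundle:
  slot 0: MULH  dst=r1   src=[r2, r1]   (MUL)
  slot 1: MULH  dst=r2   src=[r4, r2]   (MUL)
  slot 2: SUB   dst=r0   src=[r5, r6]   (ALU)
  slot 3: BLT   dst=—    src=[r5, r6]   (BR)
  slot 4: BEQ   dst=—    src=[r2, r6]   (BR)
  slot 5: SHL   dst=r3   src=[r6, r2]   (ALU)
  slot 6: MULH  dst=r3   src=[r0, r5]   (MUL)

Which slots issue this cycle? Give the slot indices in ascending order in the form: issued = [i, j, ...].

issued = [0, 1, 2]

  0. MUL→r1 ⇒ go  {1A/1Mu/1Ld/1B | 4r 3w}
  1. MUL→r2 ⇒ go  {1A/0Mu/1Ld/1B | 2r 2w}
  2. ALU→r0 ⇒ go  {0A/0Mu/1Ld/1B | 0r 1w}
  3. BR ⇒ no(RD_PORT)  {0A/0Mu/1Ld/1B | 0r 1w}
  4. BR ⇒ no(RD_PORT)  {0A/0Mu/1Ld/1B | 0r 1w}
  5. ALU→r3 ⇒ no(FU)  {0A/0Mu/1Ld/1B | 0r 1w}
  6. MUL→r3 ⇒ no(FU)  {0A/0Mu/1Ld/1B | 0r 1w}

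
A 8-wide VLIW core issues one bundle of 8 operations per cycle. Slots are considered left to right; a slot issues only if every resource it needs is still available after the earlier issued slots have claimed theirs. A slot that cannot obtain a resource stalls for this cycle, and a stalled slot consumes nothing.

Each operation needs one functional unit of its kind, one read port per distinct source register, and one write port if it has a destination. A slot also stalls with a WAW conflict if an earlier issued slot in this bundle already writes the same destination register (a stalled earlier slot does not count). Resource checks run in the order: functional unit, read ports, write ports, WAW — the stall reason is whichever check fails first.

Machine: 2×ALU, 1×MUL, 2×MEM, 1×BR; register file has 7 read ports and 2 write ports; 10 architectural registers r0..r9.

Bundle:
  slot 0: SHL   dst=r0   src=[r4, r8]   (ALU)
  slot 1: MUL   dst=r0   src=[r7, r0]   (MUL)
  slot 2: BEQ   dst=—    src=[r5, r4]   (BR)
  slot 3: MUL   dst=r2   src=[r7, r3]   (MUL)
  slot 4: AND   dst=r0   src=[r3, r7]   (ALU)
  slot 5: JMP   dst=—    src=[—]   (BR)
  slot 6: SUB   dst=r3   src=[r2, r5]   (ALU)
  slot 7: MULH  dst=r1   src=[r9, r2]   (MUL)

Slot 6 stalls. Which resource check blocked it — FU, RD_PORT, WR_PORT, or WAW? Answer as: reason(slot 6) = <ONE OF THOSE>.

[0] ALU needs rd=2 wr=1: ok; after: ALU=1 MUL=1 MEM=2 BR=1, R=5, W=1
[1] MUL needs rd=2 wr=1: WAW; after: ALU=1 MUL=1 MEM=2 BR=1, R=5, W=1
[2] BR needs rd=2 wr=0: ok; after: ALU=1 MUL=1 MEM=2 BR=0, R=3, W=1
[3] MUL needs rd=2 wr=1: ok; after: ALU=1 MUL=0 MEM=2 BR=0, R=1, W=0
[4] ALU needs rd=2 wr=1: RD_PORT; after: ALU=1 MUL=0 MEM=2 BR=0, R=1, W=0
[5] BR needs rd=0 wr=0: FU; after: ALU=1 MUL=0 MEM=2 BR=0, R=1, W=0
[6] ALU needs rd=2 wr=1: RD_PORT; after: ALU=1 MUL=0 MEM=2 BR=0, R=1, W=0
[7] MUL needs rd=2 wr=1: FU; after: ALU=1 MUL=0 MEM=2 BR=0, R=1, W=0

reason(slot 6) = RD_PORT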